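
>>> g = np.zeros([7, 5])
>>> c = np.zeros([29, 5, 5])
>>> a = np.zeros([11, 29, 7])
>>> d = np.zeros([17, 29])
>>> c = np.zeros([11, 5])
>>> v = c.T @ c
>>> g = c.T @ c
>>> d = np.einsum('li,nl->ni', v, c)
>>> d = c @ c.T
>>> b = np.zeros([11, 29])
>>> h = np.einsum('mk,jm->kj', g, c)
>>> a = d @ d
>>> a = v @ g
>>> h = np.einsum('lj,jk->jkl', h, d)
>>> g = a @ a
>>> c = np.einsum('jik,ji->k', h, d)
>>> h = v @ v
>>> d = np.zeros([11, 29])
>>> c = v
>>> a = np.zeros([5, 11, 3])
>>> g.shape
(5, 5)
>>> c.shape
(5, 5)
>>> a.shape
(5, 11, 3)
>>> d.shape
(11, 29)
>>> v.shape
(5, 5)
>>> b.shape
(11, 29)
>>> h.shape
(5, 5)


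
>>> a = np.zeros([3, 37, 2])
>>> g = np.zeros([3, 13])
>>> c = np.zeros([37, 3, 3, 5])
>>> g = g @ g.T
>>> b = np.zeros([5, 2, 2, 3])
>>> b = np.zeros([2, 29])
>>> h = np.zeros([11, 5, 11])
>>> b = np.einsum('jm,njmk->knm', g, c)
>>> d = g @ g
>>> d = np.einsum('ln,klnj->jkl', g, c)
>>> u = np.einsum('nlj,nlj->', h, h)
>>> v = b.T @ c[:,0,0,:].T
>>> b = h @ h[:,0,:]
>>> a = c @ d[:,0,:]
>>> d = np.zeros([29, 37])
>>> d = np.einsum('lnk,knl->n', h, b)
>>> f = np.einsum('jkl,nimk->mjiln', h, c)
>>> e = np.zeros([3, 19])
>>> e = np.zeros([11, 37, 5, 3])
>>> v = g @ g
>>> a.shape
(37, 3, 3, 3)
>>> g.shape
(3, 3)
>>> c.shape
(37, 3, 3, 5)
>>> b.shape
(11, 5, 11)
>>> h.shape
(11, 5, 11)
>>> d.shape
(5,)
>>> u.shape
()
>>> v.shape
(3, 3)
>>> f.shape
(3, 11, 3, 11, 37)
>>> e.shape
(11, 37, 5, 3)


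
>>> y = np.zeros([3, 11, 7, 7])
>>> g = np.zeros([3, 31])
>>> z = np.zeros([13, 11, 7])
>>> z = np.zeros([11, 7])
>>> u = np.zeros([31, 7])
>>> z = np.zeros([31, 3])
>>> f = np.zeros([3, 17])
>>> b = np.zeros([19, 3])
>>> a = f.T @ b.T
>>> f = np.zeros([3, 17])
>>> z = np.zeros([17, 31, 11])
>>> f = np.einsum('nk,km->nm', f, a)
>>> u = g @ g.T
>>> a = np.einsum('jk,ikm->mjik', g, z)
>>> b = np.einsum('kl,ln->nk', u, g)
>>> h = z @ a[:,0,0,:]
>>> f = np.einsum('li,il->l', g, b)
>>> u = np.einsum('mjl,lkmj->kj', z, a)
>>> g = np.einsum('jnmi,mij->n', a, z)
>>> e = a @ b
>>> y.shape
(3, 11, 7, 7)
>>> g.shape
(3,)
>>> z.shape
(17, 31, 11)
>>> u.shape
(3, 31)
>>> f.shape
(3,)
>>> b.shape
(31, 3)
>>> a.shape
(11, 3, 17, 31)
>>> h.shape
(17, 31, 31)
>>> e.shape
(11, 3, 17, 3)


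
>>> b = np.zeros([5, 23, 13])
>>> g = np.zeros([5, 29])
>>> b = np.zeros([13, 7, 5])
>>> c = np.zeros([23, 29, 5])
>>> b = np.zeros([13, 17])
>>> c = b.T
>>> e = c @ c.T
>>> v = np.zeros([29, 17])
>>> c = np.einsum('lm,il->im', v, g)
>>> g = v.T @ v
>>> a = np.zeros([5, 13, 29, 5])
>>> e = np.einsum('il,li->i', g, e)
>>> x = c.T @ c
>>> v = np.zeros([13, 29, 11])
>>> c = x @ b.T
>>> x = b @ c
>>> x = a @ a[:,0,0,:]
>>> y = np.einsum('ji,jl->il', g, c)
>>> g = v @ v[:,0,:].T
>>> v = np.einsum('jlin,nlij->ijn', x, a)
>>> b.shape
(13, 17)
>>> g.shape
(13, 29, 13)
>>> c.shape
(17, 13)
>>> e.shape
(17,)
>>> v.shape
(29, 5, 5)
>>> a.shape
(5, 13, 29, 5)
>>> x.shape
(5, 13, 29, 5)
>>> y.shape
(17, 13)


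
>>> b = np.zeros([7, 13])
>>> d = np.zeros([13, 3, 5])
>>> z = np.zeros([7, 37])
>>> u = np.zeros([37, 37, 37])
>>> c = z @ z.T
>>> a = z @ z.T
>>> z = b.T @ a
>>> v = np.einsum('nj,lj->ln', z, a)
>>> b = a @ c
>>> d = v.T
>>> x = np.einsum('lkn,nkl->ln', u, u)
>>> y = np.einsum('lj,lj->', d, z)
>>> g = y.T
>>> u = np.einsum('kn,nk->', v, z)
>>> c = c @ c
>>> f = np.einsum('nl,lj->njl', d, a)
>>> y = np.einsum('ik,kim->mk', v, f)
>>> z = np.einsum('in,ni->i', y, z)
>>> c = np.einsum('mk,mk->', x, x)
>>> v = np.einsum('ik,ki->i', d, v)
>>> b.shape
(7, 7)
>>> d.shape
(13, 7)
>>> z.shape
(7,)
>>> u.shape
()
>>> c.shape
()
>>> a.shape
(7, 7)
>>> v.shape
(13,)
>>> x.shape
(37, 37)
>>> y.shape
(7, 13)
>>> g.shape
()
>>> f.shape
(13, 7, 7)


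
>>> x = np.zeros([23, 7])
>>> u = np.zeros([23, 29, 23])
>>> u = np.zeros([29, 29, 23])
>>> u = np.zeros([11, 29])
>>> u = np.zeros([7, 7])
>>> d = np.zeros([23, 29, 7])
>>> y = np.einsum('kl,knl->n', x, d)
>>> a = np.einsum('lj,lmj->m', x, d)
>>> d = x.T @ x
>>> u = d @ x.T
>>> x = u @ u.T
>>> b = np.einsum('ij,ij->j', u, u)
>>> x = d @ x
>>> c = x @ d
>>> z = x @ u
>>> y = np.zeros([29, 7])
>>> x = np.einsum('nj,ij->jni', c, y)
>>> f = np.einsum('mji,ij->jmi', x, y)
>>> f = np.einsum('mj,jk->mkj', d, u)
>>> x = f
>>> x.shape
(7, 23, 7)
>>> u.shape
(7, 23)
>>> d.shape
(7, 7)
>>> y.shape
(29, 7)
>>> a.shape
(29,)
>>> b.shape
(23,)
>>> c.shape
(7, 7)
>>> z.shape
(7, 23)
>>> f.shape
(7, 23, 7)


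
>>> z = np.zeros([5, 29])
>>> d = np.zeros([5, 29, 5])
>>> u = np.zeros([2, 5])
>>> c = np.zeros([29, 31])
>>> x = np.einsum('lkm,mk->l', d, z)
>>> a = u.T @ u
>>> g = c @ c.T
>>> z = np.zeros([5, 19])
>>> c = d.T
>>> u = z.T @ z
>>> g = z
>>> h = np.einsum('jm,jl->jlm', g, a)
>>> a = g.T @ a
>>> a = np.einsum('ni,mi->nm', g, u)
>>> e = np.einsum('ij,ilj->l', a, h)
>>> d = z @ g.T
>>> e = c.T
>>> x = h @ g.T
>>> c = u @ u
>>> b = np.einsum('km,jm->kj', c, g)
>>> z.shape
(5, 19)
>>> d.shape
(5, 5)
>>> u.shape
(19, 19)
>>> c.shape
(19, 19)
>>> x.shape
(5, 5, 5)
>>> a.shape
(5, 19)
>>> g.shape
(5, 19)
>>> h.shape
(5, 5, 19)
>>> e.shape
(5, 29, 5)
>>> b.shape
(19, 5)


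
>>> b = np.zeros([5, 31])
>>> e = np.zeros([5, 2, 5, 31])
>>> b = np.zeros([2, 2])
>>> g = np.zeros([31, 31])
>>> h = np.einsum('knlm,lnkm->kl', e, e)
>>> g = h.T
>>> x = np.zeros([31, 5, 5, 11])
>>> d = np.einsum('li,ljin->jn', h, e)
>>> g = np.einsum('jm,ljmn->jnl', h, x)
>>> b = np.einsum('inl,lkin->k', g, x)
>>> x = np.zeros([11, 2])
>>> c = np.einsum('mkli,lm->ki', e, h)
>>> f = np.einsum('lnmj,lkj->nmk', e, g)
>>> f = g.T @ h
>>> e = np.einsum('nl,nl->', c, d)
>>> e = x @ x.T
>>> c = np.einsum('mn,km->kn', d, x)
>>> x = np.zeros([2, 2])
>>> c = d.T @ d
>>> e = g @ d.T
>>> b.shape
(5,)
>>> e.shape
(5, 11, 2)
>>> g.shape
(5, 11, 31)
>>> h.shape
(5, 5)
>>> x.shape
(2, 2)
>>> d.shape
(2, 31)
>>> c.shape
(31, 31)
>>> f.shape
(31, 11, 5)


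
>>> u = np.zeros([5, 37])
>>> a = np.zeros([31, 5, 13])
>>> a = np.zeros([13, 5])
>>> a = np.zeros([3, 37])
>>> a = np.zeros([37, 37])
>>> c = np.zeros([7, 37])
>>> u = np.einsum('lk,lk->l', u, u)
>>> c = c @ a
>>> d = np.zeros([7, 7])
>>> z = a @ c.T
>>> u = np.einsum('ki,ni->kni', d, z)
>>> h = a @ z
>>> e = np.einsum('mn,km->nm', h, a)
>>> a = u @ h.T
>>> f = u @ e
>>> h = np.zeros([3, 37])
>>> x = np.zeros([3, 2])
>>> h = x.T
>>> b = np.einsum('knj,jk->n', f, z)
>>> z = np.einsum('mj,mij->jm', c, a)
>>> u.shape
(7, 37, 7)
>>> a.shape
(7, 37, 37)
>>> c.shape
(7, 37)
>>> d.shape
(7, 7)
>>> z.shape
(37, 7)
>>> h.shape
(2, 3)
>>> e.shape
(7, 37)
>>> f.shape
(7, 37, 37)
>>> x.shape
(3, 2)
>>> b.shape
(37,)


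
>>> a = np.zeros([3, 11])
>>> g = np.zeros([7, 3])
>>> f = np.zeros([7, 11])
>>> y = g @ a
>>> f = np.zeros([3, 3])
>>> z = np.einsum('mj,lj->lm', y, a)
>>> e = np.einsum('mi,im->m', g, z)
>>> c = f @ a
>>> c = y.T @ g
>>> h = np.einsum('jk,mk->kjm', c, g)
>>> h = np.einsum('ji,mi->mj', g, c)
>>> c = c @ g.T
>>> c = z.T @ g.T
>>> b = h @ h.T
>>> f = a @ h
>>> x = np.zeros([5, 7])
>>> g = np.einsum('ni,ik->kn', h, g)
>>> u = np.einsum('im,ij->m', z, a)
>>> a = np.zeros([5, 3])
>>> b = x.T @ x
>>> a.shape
(5, 3)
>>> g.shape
(3, 11)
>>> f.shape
(3, 7)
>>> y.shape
(7, 11)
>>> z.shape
(3, 7)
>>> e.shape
(7,)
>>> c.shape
(7, 7)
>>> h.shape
(11, 7)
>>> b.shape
(7, 7)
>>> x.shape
(5, 7)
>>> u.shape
(7,)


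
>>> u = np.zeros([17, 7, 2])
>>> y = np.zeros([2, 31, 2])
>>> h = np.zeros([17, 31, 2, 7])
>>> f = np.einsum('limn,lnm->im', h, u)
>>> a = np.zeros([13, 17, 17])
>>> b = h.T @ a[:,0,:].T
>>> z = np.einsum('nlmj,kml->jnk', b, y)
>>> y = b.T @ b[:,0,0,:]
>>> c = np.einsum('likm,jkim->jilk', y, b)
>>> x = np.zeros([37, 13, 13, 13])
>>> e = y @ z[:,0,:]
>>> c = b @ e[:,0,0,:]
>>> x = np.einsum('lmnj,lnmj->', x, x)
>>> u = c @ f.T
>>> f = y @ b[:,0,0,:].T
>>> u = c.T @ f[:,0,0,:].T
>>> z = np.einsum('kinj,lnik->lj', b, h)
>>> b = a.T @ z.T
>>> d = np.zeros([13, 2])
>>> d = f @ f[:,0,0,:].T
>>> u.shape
(2, 31, 2, 13)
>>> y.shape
(13, 31, 2, 13)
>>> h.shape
(17, 31, 2, 7)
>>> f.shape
(13, 31, 2, 7)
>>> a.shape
(13, 17, 17)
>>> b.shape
(17, 17, 17)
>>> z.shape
(17, 13)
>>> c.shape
(7, 2, 31, 2)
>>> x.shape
()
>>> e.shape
(13, 31, 2, 2)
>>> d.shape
(13, 31, 2, 13)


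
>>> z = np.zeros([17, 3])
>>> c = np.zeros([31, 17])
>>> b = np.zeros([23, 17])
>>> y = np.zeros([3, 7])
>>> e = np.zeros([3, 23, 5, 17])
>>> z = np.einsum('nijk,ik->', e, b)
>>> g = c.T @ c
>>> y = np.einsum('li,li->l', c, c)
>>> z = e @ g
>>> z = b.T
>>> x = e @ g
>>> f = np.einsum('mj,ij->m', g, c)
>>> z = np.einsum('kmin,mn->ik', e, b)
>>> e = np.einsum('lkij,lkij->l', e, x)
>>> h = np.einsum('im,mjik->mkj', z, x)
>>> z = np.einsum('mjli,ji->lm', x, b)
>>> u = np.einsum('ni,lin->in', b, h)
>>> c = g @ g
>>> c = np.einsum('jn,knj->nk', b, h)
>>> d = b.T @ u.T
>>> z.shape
(5, 3)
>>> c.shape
(17, 3)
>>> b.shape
(23, 17)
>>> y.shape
(31,)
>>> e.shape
(3,)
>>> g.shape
(17, 17)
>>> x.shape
(3, 23, 5, 17)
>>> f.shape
(17,)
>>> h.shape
(3, 17, 23)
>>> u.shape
(17, 23)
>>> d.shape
(17, 17)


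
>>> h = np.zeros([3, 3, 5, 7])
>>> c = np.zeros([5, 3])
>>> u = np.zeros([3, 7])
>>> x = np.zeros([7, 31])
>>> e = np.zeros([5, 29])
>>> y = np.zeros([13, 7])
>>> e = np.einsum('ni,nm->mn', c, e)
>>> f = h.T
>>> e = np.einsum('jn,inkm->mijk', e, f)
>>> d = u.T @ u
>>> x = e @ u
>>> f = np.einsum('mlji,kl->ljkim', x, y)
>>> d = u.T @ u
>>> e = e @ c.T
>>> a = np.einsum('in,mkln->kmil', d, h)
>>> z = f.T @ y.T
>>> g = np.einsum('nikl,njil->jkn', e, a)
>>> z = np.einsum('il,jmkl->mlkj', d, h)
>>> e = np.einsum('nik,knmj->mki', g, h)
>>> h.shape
(3, 3, 5, 7)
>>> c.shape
(5, 3)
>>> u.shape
(3, 7)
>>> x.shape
(3, 7, 29, 7)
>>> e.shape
(5, 3, 29)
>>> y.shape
(13, 7)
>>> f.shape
(7, 29, 13, 7, 3)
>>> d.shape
(7, 7)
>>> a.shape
(3, 3, 7, 5)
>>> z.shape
(3, 7, 5, 3)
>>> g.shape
(3, 29, 3)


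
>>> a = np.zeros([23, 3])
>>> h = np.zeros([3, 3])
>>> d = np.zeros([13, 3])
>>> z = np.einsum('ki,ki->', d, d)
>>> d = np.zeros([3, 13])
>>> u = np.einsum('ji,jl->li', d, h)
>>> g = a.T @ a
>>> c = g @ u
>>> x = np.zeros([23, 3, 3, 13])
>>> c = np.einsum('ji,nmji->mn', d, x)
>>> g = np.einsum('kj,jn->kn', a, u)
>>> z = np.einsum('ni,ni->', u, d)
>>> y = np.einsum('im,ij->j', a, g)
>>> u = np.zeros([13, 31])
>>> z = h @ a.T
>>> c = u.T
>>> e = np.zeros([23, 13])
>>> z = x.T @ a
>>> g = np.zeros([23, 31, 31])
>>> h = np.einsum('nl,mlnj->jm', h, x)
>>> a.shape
(23, 3)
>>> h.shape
(13, 23)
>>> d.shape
(3, 13)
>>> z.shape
(13, 3, 3, 3)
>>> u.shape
(13, 31)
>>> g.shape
(23, 31, 31)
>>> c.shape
(31, 13)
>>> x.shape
(23, 3, 3, 13)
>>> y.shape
(13,)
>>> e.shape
(23, 13)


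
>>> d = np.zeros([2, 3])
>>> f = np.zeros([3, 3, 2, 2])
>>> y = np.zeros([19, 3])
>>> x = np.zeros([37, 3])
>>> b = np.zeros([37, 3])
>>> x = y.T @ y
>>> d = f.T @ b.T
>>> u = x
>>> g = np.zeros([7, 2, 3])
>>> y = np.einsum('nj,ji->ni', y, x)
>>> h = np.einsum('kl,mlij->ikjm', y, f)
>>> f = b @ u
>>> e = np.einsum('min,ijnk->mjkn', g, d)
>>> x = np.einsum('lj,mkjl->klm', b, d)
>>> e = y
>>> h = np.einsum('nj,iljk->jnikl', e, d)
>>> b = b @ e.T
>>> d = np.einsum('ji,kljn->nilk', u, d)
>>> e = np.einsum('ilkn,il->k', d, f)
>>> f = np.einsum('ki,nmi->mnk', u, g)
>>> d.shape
(37, 3, 2, 2)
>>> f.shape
(2, 7, 3)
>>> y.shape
(19, 3)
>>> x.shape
(2, 37, 2)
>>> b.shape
(37, 19)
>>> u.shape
(3, 3)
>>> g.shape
(7, 2, 3)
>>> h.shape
(3, 19, 2, 37, 2)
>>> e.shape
(2,)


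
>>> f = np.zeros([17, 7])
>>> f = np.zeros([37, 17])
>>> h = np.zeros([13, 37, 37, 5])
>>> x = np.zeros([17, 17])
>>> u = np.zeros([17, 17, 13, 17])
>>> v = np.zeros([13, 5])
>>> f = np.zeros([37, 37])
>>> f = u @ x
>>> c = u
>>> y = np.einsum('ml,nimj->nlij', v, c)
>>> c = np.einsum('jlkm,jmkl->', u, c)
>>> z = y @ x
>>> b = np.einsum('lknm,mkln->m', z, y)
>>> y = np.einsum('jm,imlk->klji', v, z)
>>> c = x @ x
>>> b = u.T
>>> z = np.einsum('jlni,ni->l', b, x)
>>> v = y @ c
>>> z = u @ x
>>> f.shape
(17, 17, 13, 17)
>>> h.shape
(13, 37, 37, 5)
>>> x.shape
(17, 17)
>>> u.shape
(17, 17, 13, 17)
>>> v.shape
(17, 17, 13, 17)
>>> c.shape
(17, 17)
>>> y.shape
(17, 17, 13, 17)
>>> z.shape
(17, 17, 13, 17)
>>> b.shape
(17, 13, 17, 17)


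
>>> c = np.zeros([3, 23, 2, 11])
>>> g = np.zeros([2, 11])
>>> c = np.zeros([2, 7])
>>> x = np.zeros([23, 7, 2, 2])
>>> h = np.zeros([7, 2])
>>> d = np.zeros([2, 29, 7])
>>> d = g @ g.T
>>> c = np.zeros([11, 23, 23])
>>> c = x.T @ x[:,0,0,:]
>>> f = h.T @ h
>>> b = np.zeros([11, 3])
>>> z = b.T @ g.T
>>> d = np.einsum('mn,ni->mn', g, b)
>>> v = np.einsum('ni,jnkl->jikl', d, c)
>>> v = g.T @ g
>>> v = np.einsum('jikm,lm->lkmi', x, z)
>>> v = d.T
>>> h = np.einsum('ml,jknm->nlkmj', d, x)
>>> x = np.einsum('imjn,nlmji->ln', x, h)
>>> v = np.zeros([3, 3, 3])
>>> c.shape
(2, 2, 7, 2)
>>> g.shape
(2, 11)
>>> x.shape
(11, 2)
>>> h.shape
(2, 11, 7, 2, 23)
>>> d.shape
(2, 11)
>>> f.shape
(2, 2)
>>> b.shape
(11, 3)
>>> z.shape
(3, 2)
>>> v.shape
(3, 3, 3)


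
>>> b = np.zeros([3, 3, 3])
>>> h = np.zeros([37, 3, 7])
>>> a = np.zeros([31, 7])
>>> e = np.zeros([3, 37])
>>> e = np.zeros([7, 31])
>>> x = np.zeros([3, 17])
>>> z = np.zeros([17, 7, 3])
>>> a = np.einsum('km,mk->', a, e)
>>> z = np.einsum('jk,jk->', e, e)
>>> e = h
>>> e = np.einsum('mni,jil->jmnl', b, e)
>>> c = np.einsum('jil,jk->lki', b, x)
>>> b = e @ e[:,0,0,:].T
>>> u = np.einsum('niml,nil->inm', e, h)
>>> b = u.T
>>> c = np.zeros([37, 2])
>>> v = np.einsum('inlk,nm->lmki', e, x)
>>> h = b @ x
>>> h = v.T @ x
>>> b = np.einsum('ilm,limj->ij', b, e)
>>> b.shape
(3, 7)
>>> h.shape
(37, 7, 17, 17)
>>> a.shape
()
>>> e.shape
(37, 3, 3, 7)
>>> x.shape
(3, 17)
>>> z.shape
()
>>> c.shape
(37, 2)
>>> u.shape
(3, 37, 3)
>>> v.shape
(3, 17, 7, 37)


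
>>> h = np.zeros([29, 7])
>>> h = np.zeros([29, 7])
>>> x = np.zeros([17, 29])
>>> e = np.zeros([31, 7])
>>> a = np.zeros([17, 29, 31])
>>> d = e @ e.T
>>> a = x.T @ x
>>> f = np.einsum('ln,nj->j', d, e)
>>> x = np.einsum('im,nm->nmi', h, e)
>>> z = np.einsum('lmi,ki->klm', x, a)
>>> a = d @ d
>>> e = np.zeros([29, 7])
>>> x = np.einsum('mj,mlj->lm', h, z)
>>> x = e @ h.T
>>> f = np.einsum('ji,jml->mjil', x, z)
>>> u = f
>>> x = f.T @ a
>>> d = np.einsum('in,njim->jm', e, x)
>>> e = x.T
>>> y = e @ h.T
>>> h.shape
(29, 7)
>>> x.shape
(7, 29, 29, 31)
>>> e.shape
(31, 29, 29, 7)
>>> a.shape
(31, 31)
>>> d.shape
(29, 31)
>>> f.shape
(31, 29, 29, 7)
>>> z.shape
(29, 31, 7)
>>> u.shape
(31, 29, 29, 7)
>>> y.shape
(31, 29, 29, 29)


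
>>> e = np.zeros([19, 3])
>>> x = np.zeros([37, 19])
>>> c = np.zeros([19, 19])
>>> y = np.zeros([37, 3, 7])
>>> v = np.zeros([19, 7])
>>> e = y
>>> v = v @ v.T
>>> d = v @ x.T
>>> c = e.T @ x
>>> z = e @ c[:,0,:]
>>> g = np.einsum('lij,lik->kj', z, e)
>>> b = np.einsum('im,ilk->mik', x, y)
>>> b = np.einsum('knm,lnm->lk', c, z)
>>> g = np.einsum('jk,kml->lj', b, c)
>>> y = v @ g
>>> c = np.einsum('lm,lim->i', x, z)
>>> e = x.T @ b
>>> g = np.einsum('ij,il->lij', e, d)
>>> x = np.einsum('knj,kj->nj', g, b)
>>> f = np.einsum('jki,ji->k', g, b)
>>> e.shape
(19, 7)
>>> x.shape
(19, 7)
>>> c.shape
(3,)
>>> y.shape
(19, 37)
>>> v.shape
(19, 19)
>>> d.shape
(19, 37)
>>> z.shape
(37, 3, 19)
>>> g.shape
(37, 19, 7)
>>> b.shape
(37, 7)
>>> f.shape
(19,)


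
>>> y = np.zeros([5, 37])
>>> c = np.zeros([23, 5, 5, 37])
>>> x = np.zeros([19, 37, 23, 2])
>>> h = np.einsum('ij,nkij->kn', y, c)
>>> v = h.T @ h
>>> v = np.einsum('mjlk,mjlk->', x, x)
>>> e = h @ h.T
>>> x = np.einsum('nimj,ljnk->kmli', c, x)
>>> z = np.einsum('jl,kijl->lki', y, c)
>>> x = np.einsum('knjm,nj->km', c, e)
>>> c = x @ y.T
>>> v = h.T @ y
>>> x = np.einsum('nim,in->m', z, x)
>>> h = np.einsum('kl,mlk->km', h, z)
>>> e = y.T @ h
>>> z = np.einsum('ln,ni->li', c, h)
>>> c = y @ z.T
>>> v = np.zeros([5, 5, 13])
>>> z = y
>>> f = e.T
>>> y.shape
(5, 37)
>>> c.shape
(5, 23)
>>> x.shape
(5,)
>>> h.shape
(5, 37)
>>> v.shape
(5, 5, 13)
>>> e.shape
(37, 37)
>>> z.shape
(5, 37)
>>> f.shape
(37, 37)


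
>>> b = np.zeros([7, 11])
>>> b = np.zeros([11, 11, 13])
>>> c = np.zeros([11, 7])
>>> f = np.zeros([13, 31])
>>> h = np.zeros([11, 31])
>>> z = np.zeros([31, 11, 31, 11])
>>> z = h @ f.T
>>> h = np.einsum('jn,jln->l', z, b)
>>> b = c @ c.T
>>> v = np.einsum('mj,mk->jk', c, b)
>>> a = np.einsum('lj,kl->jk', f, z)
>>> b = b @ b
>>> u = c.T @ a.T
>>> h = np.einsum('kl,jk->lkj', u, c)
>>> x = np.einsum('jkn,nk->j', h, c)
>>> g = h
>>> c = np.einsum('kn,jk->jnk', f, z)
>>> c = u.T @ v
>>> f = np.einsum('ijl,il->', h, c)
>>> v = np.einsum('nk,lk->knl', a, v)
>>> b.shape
(11, 11)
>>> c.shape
(31, 11)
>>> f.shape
()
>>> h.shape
(31, 7, 11)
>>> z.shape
(11, 13)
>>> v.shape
(11, 31, 7)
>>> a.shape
(31, 11)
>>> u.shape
(7, 31)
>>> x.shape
(31,)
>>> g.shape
(31, 7, 11)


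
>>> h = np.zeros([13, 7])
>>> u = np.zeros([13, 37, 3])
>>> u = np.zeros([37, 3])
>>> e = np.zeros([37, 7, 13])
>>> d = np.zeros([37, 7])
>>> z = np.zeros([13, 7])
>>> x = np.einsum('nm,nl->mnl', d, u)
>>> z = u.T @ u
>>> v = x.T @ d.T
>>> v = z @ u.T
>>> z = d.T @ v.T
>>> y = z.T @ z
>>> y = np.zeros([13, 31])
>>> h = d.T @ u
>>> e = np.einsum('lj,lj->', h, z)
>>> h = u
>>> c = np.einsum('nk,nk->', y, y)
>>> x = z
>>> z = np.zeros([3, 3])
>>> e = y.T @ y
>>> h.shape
(37, 3)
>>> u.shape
(37, 3)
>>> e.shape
(31, 31)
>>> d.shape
(37, 7)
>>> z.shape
(3, 3)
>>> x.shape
(7, 3)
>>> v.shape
(3, 37)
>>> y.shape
(13, 31)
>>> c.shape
()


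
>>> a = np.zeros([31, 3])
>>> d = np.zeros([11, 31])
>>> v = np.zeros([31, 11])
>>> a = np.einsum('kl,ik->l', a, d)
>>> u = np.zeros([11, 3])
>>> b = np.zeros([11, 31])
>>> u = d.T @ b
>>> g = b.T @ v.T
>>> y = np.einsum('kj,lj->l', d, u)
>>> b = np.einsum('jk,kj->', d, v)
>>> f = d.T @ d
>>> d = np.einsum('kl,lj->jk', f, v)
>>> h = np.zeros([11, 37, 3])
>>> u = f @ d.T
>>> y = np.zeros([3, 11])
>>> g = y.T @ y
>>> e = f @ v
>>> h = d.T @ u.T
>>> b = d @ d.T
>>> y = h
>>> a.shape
(3,)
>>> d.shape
(11, 31)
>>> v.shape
(31, 11)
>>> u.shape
(31, 11)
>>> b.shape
(11, 11)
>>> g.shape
(11, 11)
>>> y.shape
(31, 31)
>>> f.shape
(31, 31)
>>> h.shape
(31, 31)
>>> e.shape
(31, 11)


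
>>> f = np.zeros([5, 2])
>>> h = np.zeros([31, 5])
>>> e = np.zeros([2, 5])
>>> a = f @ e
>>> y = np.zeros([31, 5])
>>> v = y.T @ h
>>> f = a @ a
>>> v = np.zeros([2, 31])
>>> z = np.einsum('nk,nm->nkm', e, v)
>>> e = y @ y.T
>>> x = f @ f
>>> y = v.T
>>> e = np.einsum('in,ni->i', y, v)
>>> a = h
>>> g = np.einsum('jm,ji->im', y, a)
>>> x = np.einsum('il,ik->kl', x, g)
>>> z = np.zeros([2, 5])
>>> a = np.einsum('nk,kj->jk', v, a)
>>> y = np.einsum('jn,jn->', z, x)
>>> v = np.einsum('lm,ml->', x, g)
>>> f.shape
(5, 5)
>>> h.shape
(31, 5)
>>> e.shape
(31,)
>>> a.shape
(5, 31)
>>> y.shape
()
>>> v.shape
()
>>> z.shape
(2, 5)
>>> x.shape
(2, 5)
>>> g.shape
(5, 2)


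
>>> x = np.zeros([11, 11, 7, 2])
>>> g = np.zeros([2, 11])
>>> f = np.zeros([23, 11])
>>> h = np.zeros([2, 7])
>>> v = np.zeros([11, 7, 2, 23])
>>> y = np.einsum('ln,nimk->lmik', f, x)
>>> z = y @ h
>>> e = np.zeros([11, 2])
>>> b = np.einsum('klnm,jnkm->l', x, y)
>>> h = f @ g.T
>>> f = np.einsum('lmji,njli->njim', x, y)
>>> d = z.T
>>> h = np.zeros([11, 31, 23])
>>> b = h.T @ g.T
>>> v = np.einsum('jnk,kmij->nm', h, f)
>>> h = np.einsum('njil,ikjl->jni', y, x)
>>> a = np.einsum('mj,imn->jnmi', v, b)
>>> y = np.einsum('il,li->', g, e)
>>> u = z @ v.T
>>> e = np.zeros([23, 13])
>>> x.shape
(11, 11, 7, 2)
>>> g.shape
(2, 11)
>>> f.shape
(23, 7, 2, 11)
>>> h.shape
(7, 23, 11)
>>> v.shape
(31, 7)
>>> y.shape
()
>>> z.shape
(23, 7, 11, 7)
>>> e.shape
(23, 13)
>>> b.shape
(23, 31, 2)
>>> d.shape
(7, 11, 7, 23)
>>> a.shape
(7, 2, 31, 23)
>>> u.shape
(23, 7, 11, 31)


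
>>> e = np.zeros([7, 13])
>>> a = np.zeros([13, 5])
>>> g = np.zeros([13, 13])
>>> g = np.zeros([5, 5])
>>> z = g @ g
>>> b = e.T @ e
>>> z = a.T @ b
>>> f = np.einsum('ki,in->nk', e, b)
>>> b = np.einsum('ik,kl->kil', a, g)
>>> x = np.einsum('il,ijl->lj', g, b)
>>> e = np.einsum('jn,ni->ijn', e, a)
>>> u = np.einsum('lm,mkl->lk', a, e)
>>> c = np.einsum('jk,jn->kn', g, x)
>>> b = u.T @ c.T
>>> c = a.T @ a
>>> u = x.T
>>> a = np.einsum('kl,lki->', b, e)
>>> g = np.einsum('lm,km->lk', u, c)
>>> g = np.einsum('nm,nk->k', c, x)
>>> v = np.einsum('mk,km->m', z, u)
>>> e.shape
(5, 7, 13)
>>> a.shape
()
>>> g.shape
(13,)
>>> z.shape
(5, 13)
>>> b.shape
(7, 5)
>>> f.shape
(13, 7)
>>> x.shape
(5, 13)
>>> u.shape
(13, 5)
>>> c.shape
(5, 5)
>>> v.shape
(5,)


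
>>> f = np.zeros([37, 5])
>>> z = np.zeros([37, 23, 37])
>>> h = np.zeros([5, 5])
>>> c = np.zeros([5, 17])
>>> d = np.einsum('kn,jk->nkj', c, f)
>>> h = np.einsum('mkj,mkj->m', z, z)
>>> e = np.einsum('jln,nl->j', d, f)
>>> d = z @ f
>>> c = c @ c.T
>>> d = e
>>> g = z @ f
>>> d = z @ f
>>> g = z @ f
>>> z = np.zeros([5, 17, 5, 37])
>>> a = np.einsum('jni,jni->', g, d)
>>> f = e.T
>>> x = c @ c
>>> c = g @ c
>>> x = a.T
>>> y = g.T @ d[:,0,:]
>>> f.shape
(17,)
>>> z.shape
(5, 17, 5, 37)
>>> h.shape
(37,)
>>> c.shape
(37, 23, 5)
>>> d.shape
(37, 23, 5)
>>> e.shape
(17,)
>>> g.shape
(37, 23, 5)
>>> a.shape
()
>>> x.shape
()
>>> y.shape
(5, 23, 5)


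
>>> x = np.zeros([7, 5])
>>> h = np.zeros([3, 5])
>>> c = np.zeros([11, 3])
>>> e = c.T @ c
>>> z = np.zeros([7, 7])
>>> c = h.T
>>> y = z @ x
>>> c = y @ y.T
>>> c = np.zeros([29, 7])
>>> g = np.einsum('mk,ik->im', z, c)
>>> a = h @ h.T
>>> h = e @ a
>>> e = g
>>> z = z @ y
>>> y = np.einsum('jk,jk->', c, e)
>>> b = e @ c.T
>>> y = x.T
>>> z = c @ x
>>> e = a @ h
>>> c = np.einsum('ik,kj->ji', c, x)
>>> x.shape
(7, 5)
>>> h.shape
(3, 3)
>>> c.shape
(5, 29)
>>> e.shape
(3, 3)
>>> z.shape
(29, 5)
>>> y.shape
(5, 7)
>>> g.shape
(29, 7)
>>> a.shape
(3, 3)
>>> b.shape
(29, 29)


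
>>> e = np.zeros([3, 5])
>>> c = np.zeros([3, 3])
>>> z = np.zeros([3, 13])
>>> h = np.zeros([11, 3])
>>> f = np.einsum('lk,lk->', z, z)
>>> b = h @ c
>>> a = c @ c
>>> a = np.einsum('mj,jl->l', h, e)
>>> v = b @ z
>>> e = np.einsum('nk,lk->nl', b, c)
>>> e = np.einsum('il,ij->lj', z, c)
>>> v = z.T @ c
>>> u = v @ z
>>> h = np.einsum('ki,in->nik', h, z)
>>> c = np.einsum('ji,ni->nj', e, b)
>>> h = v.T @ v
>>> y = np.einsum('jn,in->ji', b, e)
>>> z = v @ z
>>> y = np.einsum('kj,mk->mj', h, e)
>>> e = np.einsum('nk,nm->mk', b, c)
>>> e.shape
(13, 3)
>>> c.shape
(11, 13)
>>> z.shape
(13, 13)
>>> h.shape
(3, 3)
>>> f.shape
()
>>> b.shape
(11, 3)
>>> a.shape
(5,)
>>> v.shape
(13, 3)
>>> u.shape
(13, 13)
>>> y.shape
(13, 3)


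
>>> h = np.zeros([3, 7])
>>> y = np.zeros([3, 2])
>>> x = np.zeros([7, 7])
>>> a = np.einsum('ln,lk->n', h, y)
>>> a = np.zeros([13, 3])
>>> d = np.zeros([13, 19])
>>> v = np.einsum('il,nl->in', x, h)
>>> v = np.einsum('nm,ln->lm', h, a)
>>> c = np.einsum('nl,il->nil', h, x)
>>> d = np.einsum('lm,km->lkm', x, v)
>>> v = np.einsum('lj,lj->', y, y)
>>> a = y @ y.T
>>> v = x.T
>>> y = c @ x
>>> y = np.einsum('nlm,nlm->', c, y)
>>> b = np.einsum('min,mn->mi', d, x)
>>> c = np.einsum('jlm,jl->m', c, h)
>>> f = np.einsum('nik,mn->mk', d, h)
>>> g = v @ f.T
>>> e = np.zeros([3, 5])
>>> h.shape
(3, 7)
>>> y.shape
()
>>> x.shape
(7, 7)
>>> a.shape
(3, 3)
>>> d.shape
(7, 13, 7)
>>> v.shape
(7, 7)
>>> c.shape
(7,)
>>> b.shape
(7, 13)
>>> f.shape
(3, 7)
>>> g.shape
(7, 3)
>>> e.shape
(3, 5)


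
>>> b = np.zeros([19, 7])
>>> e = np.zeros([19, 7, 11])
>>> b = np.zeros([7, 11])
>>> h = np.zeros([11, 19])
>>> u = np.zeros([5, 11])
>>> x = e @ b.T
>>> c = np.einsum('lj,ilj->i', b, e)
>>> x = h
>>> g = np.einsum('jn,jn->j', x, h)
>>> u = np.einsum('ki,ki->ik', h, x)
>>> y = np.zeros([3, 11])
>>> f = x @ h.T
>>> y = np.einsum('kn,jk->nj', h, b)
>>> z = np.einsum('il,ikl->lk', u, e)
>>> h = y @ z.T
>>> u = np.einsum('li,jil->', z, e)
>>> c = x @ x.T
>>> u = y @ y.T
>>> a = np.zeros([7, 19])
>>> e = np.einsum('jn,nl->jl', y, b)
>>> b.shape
(7, 11)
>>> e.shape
(19, 11)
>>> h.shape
(19, 11)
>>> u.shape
(19, 19)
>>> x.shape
(11, 19)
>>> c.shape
(11, 11)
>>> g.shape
(11,)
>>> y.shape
(19, 7)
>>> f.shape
(11, 11)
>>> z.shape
(11, 7)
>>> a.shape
(7, 19)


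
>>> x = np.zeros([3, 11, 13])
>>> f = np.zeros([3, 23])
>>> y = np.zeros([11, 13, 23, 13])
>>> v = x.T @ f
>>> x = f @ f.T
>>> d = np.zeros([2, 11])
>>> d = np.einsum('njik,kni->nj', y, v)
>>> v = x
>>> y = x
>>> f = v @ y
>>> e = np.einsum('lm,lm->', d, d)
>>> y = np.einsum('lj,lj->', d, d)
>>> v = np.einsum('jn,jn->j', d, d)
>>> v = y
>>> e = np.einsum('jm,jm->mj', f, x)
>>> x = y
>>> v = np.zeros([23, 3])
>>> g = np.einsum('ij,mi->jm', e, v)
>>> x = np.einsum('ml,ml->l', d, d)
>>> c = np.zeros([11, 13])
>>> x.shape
(13,)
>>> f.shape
(3, 3)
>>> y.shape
()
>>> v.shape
(23, 3)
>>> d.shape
(11, 13)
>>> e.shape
(3, 3)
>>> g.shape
(3, 23)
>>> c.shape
(11, 13)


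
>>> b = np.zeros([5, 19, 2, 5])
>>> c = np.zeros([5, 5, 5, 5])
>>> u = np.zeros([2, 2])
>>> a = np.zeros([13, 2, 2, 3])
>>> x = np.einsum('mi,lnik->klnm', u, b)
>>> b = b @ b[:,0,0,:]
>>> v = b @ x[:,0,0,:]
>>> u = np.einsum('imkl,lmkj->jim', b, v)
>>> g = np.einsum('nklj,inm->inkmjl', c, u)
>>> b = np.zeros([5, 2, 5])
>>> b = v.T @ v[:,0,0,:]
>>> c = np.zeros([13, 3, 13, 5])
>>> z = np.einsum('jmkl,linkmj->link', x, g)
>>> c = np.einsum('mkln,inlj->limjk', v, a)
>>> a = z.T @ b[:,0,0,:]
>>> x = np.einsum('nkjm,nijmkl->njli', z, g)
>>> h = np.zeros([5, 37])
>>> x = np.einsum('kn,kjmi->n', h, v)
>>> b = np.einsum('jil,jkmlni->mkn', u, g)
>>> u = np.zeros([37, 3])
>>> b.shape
(5, 5, 5)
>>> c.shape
(2, 13, 5, 3, 19)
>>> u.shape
(37, 3)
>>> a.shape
(19, 5, 5, 2)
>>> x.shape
(37,)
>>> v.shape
(5, 19, 2, 2)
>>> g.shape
(2, 5, 5, 19, 5, 5)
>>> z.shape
(2, 5, 5, 19)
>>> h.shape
(5, 37)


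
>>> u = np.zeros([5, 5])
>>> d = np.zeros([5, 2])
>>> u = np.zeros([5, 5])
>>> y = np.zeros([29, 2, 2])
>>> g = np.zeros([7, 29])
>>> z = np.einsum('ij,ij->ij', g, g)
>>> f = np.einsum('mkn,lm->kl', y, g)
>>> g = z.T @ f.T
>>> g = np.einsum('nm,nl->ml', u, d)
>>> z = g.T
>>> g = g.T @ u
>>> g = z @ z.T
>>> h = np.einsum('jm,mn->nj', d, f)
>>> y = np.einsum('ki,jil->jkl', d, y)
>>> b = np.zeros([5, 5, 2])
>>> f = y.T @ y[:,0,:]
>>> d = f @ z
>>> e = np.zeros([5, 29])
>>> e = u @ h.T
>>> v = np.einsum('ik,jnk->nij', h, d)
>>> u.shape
(5, 5)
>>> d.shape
(2, 5, 5)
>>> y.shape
(29, 5, 2)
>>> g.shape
(2, 2)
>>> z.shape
(2, 5)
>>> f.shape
(2, 5, 2)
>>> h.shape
(7, 5)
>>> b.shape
(5, 5, 2)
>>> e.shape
(5, 7)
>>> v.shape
(5, 7, 2)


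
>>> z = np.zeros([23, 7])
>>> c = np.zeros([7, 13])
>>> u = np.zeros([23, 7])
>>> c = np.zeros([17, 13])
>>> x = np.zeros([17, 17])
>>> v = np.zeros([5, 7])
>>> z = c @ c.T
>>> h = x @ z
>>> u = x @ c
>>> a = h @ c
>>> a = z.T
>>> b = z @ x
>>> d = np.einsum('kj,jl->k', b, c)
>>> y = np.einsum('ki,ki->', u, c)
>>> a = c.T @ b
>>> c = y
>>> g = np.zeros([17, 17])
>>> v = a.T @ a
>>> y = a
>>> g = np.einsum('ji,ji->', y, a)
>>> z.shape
(17, 17)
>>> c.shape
()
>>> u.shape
(17, 13)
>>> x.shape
(17, 17)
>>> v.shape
(17, 17)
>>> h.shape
(17, 17)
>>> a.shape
(13, 17)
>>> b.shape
(17, 17)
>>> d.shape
(17,)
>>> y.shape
(13, 17)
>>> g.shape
()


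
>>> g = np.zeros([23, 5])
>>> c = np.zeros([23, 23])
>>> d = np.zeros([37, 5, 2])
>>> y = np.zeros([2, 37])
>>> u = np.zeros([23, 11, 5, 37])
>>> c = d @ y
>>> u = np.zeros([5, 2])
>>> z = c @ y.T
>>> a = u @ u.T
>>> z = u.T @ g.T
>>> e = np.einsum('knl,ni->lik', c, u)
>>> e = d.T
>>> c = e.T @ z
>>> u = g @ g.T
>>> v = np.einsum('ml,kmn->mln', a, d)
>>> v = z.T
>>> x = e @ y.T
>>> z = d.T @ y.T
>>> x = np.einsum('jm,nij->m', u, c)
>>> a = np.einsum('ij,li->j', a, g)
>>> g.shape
(23, 5)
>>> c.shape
(37, 5, 23)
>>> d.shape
(37, 5, 2)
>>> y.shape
(2, 37)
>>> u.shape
(23, 23)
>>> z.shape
(2, 5, 2)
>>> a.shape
(5,)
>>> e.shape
(2, 5, 37)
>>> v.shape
(23, 2)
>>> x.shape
(23,)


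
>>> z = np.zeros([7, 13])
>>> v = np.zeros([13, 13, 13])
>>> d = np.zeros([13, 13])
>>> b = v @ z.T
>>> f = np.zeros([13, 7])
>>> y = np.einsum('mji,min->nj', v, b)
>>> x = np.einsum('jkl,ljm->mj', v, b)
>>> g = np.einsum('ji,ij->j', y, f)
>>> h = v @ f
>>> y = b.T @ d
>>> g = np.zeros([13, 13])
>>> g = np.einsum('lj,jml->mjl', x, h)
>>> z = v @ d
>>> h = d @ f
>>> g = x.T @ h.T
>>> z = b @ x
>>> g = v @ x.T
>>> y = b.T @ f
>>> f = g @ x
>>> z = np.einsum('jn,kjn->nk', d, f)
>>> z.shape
(13, 13)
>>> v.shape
(13, 13, 13)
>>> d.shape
(13, 13)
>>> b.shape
(13, 13, 7)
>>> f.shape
(13, 13, 13)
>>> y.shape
(7, 13, 7)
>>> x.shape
(7, 13)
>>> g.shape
(13, 13, 7)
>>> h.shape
(13, 7)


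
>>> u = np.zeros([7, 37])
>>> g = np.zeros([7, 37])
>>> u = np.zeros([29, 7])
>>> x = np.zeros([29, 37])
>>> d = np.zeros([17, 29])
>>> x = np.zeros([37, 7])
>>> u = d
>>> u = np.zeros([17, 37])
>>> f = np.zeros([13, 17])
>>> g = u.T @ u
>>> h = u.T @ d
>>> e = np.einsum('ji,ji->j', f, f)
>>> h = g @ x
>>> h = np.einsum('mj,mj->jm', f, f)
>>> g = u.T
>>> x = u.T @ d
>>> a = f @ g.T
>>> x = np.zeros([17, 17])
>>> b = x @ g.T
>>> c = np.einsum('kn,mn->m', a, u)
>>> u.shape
(17, 37)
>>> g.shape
(37, 17)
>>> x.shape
(17, 17)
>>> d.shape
(17, 29)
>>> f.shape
(13, 17)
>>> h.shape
(17, 13)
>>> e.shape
(13,)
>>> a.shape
(13, 37)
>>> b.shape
(17, 37)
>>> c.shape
(17,)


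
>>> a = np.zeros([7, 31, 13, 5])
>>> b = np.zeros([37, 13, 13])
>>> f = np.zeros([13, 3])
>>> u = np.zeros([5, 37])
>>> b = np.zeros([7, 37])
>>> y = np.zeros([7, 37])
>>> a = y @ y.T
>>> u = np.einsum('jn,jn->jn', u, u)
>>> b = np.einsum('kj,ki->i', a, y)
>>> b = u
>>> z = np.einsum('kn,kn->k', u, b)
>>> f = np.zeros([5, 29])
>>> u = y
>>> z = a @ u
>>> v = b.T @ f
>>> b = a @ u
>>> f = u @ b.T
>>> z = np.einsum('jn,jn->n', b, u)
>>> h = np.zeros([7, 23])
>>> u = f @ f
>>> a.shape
(7, 7)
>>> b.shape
(7, 37)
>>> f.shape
(7, 7)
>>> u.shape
(7, 7)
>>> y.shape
(7, 37)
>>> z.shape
(37,)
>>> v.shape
(37, 29)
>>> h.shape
(7, 23)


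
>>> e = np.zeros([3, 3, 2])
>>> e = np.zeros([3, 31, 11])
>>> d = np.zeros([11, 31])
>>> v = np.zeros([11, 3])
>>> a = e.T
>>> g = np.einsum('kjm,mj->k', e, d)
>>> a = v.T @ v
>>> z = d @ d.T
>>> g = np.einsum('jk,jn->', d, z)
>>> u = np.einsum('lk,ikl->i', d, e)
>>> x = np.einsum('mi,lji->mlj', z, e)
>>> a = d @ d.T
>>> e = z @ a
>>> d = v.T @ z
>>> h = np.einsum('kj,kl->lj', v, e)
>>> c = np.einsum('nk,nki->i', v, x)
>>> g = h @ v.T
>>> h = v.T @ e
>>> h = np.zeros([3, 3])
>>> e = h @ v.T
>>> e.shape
(3, 11)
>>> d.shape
(3, 11)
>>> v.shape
(11, 3)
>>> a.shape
(11, 11)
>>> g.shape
(11, 11)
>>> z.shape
(11, 11)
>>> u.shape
(3,)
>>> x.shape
(11, 3, 31)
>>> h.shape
(3, 3)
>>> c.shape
(31,)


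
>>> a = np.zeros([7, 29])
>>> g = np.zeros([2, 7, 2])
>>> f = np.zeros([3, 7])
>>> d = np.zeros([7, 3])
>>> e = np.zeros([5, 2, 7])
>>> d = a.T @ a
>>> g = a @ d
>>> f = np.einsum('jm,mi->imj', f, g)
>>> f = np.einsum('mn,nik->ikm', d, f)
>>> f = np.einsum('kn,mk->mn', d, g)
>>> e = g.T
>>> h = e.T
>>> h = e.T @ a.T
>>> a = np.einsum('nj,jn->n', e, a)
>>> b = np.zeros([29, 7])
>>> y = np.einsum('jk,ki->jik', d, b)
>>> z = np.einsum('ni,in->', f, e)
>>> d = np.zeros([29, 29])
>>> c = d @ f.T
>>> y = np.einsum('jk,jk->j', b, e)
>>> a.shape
(29,)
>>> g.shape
(7, 29)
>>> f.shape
(7, 29)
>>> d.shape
(29, 29)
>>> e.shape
(29, 7)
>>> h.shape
(7, 7)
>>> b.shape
(29, 7)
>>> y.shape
(29,)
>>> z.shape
()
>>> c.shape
(29, 7)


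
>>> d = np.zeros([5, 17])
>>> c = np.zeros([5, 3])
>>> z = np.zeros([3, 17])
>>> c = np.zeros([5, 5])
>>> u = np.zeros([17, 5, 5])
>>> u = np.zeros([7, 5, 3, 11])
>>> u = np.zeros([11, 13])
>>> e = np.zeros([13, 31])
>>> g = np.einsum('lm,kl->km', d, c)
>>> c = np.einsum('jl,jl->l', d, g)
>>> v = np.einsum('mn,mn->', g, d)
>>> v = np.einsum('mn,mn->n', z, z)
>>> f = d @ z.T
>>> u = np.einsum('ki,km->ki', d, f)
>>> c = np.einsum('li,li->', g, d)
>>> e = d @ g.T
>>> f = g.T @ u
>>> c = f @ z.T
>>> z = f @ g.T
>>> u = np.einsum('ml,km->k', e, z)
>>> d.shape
(5, 17)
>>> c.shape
(17, 3)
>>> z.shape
(17, 5)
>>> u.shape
(17,)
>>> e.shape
(5, 5)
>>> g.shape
(5, 17)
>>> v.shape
(17,)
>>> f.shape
(17, 17)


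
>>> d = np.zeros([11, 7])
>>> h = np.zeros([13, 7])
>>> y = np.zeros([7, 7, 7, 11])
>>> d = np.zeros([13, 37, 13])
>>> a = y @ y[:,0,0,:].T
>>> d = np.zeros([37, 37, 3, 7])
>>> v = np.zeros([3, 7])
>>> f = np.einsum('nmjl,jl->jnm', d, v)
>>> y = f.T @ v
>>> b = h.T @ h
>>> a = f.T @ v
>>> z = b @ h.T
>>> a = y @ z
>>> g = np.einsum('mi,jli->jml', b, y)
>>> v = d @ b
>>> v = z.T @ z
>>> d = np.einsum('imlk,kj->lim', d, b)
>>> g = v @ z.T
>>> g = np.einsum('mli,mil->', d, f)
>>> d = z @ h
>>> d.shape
(7, 7)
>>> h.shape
(13, 7)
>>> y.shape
(37, 37, 7)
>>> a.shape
(37, 37, 13)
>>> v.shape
(13, 13)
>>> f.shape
(3, 37, 37)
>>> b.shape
(7, 7)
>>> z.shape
(7, 13)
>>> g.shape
()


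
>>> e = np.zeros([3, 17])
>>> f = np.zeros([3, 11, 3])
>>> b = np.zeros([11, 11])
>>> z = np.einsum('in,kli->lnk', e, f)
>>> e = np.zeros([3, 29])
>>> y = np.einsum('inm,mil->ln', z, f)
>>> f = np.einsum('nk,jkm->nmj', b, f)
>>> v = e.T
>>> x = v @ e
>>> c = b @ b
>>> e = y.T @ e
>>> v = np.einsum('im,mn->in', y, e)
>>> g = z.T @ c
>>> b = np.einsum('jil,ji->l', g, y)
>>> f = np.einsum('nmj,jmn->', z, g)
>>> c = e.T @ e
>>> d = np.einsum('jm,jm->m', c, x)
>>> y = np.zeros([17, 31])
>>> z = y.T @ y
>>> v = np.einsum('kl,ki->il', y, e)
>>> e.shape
(17, 29)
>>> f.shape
()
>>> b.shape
(11,)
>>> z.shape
(31, 31)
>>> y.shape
(17, 31)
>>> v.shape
(29, 31)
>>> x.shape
(29, 29)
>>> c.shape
(29, 29)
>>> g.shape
(3, 17, 11)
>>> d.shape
(29,)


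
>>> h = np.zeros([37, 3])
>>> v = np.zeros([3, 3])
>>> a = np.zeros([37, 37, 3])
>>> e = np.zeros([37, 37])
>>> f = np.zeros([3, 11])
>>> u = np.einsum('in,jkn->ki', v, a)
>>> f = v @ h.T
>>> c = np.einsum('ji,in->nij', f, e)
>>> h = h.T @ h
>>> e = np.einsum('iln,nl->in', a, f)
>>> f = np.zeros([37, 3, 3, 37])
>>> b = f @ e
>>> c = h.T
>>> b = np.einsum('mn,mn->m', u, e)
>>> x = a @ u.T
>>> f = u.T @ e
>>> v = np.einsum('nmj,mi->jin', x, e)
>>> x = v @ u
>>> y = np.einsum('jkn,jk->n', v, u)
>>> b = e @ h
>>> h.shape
(3, 3)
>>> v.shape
(37, 3, 37)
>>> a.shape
(37, 37, 3)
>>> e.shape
(37, 3)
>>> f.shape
(3, 3)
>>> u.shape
(37, 3)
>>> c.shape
(3, 3)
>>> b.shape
(37, 3)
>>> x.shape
(37, 3, 3)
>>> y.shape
(37,)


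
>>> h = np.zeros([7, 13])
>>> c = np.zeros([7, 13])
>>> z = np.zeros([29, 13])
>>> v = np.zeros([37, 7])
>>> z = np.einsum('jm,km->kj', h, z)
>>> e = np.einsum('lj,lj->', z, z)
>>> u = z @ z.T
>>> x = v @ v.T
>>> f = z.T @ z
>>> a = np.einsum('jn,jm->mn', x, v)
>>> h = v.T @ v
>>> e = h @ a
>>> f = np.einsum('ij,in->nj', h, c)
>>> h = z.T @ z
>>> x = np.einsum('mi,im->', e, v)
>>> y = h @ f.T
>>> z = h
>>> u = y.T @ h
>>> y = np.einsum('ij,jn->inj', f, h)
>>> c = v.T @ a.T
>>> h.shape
(7, 7)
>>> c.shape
(7, 7)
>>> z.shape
(7, 7)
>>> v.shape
(37, 7)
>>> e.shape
(7, 37)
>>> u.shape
(13, 7)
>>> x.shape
()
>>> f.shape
(13, 7)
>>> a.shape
(7, 37)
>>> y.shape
(13, 7, 7)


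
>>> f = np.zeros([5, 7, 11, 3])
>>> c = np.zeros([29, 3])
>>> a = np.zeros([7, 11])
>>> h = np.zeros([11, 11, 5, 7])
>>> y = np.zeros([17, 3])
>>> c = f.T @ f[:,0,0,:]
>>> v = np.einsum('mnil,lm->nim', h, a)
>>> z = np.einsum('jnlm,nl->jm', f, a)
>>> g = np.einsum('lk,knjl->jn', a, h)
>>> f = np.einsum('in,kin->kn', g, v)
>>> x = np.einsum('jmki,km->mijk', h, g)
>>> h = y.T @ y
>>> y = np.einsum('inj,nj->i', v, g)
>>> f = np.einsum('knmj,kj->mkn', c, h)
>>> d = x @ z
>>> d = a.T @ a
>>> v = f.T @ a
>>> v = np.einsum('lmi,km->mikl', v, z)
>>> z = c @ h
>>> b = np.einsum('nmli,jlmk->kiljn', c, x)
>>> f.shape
(7, 3, 11)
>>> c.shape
(3, 11, 7, 3)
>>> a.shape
(7, 11)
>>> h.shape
(3, 3)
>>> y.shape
(11,)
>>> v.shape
(3, 11, 5, 11)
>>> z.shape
(3, 11, 7, 3)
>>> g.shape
(5, 11)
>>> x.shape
(11, 7, 11, 5)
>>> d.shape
(11, 11)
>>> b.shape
(5, 3, 7, 11, 3)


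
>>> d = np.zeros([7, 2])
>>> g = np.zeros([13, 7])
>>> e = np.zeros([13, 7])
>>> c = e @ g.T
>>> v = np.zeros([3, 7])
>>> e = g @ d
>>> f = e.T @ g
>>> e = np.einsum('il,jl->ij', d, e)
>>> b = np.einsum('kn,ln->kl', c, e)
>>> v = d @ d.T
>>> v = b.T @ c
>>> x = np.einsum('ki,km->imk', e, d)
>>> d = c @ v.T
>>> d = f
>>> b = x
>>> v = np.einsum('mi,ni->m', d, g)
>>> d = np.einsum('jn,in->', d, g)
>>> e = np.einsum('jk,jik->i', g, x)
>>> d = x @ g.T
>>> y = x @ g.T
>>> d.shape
(13, 2, 13)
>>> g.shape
(13, 7)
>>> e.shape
(2,)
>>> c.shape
(13, 13)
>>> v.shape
(2,)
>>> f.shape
(2, 7)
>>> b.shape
(13, 2, 7)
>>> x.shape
(13, 2, 7)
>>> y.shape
(13, 2, 13)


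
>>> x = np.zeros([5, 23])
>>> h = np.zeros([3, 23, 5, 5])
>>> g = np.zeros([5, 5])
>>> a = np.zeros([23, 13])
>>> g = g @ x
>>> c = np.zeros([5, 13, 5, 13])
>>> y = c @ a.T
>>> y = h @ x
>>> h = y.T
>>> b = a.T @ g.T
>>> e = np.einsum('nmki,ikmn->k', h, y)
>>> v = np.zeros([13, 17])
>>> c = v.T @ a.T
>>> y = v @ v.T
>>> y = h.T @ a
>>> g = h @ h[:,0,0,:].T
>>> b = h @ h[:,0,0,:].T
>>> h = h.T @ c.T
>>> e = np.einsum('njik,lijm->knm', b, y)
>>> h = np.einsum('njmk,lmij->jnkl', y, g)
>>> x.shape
(5, 23)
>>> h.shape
(23, 3, 13, 23)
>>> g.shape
(23, 5, 23, 23)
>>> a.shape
(23, 13)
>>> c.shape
(17, 23)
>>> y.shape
(3, 23, 5, 13)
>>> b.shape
(23, 5, 23, 23)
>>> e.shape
(23, 23, 13)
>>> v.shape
(13, 17)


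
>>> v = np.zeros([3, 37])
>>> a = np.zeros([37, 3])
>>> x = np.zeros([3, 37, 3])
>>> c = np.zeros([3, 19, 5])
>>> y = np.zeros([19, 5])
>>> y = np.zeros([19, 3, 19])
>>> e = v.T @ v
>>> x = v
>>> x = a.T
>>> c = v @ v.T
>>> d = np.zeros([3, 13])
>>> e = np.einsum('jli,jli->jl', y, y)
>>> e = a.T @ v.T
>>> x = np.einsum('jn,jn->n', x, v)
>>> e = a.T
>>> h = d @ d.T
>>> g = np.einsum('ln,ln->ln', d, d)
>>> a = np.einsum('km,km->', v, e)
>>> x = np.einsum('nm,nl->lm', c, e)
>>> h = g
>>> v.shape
(3, 37)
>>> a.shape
()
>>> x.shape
(37, 3)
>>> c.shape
(3, 3)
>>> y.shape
(19, 3, 19)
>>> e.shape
(3, 37)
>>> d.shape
(3, 13)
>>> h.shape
(3, 13)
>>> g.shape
(3, 13)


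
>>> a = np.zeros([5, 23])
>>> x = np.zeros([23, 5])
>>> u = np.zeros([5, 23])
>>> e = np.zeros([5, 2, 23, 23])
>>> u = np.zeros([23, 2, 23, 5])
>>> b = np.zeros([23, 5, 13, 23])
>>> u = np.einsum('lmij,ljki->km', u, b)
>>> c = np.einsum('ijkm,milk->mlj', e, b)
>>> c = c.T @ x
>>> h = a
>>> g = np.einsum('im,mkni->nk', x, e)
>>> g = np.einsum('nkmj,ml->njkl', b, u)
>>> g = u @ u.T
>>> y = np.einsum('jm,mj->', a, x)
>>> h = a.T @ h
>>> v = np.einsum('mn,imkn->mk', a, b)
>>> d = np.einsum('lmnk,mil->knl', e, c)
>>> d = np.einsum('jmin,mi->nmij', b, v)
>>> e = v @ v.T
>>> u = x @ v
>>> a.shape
(5, 23)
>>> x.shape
(23, 5)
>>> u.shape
(23, 13)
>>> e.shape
(5, 5)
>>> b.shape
(23, 5, 13, 23)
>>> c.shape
(2, 13, 5)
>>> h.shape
(23, 23)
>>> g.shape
(13, 13)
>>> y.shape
()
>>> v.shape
(5, 13)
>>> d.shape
(23, 5, 13, 23)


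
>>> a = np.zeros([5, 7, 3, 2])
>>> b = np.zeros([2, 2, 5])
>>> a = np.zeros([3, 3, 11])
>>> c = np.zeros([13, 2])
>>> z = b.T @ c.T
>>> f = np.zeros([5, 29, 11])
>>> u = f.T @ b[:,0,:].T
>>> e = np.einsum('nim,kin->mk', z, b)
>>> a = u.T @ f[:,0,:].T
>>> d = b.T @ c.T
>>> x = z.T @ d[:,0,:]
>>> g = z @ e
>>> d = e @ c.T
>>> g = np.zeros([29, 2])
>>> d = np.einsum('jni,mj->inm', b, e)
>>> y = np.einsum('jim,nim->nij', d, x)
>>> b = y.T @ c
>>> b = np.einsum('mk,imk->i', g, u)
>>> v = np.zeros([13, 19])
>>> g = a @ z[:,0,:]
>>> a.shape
(2, 29, 5)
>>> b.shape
(11,)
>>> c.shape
(13, 2)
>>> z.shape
(5, 2, 13)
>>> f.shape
(5, 29, 11)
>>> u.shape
(11, 29, 2)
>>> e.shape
(13, 2)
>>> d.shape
(5, 2, 13)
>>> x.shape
(13, 2, 13)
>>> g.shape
(2, 29, 13)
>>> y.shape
(13, 2, 5)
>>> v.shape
(13, 19)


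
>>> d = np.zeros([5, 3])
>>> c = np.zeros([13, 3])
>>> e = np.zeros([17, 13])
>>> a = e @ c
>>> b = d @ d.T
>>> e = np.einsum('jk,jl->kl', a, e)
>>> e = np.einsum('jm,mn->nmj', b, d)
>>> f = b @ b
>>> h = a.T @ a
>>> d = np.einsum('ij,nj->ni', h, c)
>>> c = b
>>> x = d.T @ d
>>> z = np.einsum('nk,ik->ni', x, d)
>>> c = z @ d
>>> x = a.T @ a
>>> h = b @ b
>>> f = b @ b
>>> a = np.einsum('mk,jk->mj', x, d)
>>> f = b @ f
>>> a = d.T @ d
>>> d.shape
(13, 3)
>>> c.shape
(3, 3)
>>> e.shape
(3, 5, 5)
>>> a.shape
(3, 3)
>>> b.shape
(5, 5)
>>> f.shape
(5, 5)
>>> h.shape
(5, 5)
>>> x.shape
(3, 3)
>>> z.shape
(3, 13)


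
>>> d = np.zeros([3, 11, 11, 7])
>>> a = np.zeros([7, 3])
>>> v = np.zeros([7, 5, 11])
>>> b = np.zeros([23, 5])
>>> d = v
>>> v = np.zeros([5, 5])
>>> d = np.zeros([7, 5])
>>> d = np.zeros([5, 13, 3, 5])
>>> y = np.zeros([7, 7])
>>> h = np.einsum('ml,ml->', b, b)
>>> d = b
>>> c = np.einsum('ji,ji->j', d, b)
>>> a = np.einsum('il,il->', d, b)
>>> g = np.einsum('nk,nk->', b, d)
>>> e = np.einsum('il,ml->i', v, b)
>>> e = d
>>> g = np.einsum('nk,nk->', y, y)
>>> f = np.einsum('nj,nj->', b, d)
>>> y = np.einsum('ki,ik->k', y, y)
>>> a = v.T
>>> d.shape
(23, 5)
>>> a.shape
(5, 5)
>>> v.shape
(5, 5)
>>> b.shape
(23, 5)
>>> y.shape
(7,)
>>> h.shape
()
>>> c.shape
(23,)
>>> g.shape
()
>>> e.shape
(23, 5)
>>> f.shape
()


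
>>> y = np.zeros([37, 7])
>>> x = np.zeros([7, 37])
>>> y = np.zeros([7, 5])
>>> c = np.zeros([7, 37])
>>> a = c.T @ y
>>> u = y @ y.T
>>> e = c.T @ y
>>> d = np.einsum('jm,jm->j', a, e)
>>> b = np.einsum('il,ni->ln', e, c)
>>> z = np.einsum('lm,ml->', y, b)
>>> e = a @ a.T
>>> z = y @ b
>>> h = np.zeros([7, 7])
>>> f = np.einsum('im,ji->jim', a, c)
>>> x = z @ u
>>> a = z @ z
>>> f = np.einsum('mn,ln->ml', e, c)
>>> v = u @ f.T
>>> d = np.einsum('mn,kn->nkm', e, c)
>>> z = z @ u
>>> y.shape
(7, 5)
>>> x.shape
(7, 7)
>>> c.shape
(7, 37)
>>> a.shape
(7, 7)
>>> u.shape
(7, 7)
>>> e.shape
(37, 37)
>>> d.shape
(37, 7, 37)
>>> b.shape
(5, 7)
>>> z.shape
(7, 7)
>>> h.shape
(7, 7)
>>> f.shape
(37, 7)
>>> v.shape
(7, 37)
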